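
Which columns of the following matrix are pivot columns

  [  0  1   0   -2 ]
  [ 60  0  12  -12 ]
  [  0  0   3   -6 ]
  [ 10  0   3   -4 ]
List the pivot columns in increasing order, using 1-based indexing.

1, 2, 3

Swap ρ1 and ρ2.
  [ 60  0  12  -12 ]
  [  0  1   0   -2 ]
  [  0  0   3   -6 ]
  [ 10  0   3   -4 ]
Multiply ρ1 by 1/60.
  [  1  0  1/5  -1/5 ]
  [  0  1    0    -2 ]
  [  0  0    3    -6 ]
  [ 10  0    3    -4 ]
Subtract 10 times ρ1 from ρ4.
  [ 1  0  1/5  -1/5 ]
  [ 0  1    0    -2 ]
  [ 0  0    3    -6 ]
  [ 0  0    1    -2 ]
Multiply ρ3 by 1/3.
  [ 1  0  1/5  -1/5 ]
  [ 0  1    0    -2 ]
  [ 0  0    1    -2 ]
  [ 0  0    1    -2 ]
Subtract ρ3 from ρ4.
  [ 1  0  1/5  -1/5 ]
  [ 0  1    0    -2 ]
  [ 0  0    1    -2 ]
  [ 0  0    0     0 ]
Subtract 1/5 times ρ3 from ρ1.
  [ 1  0  0  1/5 ]
  [ 0  1  0   -2 ]
  [ 0  0  1   -2 ]
  [ 0  0  0    0 ]
Pivot columns are the columns containing a leading 1.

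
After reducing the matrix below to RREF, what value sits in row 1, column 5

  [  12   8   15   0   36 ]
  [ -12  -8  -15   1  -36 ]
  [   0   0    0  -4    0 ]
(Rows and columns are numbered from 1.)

3

Multiply R1 by 1/12.
  [   1  2/3  5/4   0    3 ]
  [ -12   -8  -15   1  -36 ]
  [   0    0    0  -4    0 ]
Add 12 times R1 to R2.
  [ 1  2/3  5/4   0  3 ]
  [ 0    0    0   1  0 ]
  [ 0    0    0  -4  0 ]
Add 4 times R2 to R3.
  [ 1  2/3  5/4  0  3 ]
  [ 0    0    0  1  0 ]
  [ 0    0    0  0  0 ]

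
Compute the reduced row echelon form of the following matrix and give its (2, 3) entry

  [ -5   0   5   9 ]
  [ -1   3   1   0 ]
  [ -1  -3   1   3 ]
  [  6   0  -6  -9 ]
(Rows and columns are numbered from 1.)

0

ρ1 := -1/5·ρ1
  [  1   0  -1  -9/5 ]
  [ -1   3   1     0 ]
  [ -1  -3   1     3 ]
  [  6   0  -6    -9 ]
ρ2 := ρ2 + ρ1
  [  1   0  -1  -9/5 ]
  [  0   3   0  -9/5 ]
  [ -1  -3   1     3 ]
  [  6   0  -6    -9 ]
ρ3 := ρ3 + ρ1
  [ 1   0  -1  -9/5 ]
  [ 0   3   0  -9/5 ]
  [ 0  -3   0   6/5 ]
  [ 6   0  -6    -9 ]
ρ4 := ρ4 − 6·ρ1
  [ 1   0  -1  -9/5 ]
  [ 0   3   0  -9/5 ]
  [ 0  -3   0   6/5 ]
  [ 0   0   0   9/5 ]
ρ2 := 1/3·ρ2
  [ 1   0  -1  -9/5 ]
  [ 0   1   0  -3/5 ]
  [ 0  -3   0   6/5 ]
  [ 0   0   0   9/5 ]
ρ3 := ρ3 + 3·ρ2
  [ 1  0  -1  -9/5 ]
  [ 0  1   0  -3/5 ]
  [ 0  0   0  -3/5 ]
  [ 0  0   0   9/5 ]
ρ3 := -5/3·ρ3
  [ 1  0  -1  -9/5 ]
  [ 0  1   0  -3/5 ]
  [ 0  0   0     1 ]
  [ 0  0   0   9/5 ]
ρ4 := ρ4 − 9/5·ρ3
  [ 1  0  -1  -9/5 ]
  [ 0  1   0  -3/5 ]
  [ 0  0   0     1 ]
  [ 0  0   0     0 ]
ρ2 := ρ2 + 3/5·ρ3
  [ 1  0  -1  -9/5 ]
  [ 0  1   0     0 ]
  [ 0  0   0     1 ]
  [ 0  0   0     0 ]
ρ1 := ρ1 + 9/5·ρ3
  [ 1  0  -1  0 ]
  [ 0  1   0  0 ]
  [ 0  0   0  1 ]
  [ 0  0   0  0 ]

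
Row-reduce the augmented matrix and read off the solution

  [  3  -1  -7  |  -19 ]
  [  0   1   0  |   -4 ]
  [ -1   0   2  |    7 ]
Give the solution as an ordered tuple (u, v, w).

(-3, -4, 2)

Multiply R1 by 1/3.
  [  1  -1/3  -7/3  |  -19/3 ]
  [  0     1     0  |     -4 ]
  [ -1     0     2  |      7 ]
Add R1 to R3.
  [ 1  -1/3  -7/3  |  -19/3 ]
  [ 0     1     0  |     -4 ]
  [ 0  -1/3  -1/3  |    2/3 ]
Add 1/3 times R2 to R3.
  [ 1  -1/3  -7/3  |  -19/3 ]
  [ 0     1     0  |     -4 ]
  [ 0     0  -1/3  |   -2/3 ]
Multiply R3 by -3.
  [ 1  -1/3  -7/3  |  -19/3 ]
  [ 0     1     0  |     -4 ]
  [ 0     0     1  |      2 ]
Add 7/3 times R3 to R1.
  [ 1  -1/3  0  |  -5/3 ]
  [ 0     1  0  |    -4 ]
  [ 0     0  1  |     2 ]
Add 1/3 times R2 to R1.
  [ 1  0  0  |  -3 ]
  [ 0  1  0  |  -4 ]
  [ 0  0  1  |   2 ]
Reading off the last column: u = -3, v = -4, w = 2.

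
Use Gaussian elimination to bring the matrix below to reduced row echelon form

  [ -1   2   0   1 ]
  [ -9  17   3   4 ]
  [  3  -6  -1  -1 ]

[[1, 0, 0, -3], [0, 1, 0, -1], [0, 0, 1, -2]]

R1 ← -1·R1
  [  1  -2   0  -1 ]
  [ -9  17   3   4 ]
  [  3  -6  -1  -1 ]
R2 ← R2 + 9·R1
  [ 1  -2   0  -1 ]
  [ 0  -1   3  -5 ]
  [ 3  -6  -1  -1 ]
R3 ← R3 − 3·R1
  [ 1  -2   0  -1 ]
  [ 0  -1   3  -5 ]
  [ 0   0  -1   2 ]
R2 ← -1·R2
  [ 1  -2   0  -1 ]
  [ 0   1  -3   5 ]
  [ 0   0  -1   2 ]
R3 ← -1·R3
  [ 1  -2   0  -1 ]
  [ 0   1  -3   5 ]
  [ 0   0   1  -2 ]
R2 ← R2 + 3·R3
  [ 1  -2  0  -1 ]
  [ 0   1  0  -1 ]
  [ 0   0  1  -2 ]
R1 ← R1 + 2·R2
  [ 1  0  0  -3 ]
  [ 0  1  0  -1 ]
  [ 0  0  1  -2 ]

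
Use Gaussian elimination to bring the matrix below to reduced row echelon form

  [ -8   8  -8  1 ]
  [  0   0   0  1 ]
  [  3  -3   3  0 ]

r1 -> -1/8·r1
  [ 1  -1  1  -1/8 ]
  [ 0   0  0     1 ]
  [ 3  -3  3     0 ]
r3 -> r3 − 3·r1
  [ 1  -1  1  -1/8 ]
  [ 0   0  0     1 ]
  [ 0   0  0   3/8 ]
r3 -> r3 − 3/8·r2
  [ 1  -1  1  -1/8 ]
  [ 0   0  0     1 ]
  [ 0   0  0     0 ]
r1 -> r1 + 1/8·r2
  [ 1  -1  1  0 ]
  [ 0   0  0  1 ]
  [ 0   0  0  0 ]

[[1, -1, 1, 0], [0, 0, 0, 1], [0, 0, 0, 0]]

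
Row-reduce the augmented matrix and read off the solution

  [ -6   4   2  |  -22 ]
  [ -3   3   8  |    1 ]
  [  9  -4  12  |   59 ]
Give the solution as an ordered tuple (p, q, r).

r1 → -1/6·r1
  [  1  -2/3  -1/3  |  11/3 ]
  [ -3     3     8  |     1 ]
  [  9    -4    12  |    59 ]
r2 → r2 + 3·r1
  [ 1  -2/3  -1/3  |  11/3 ]
  [ 0     1     7  |    12 ]
  [ 9    -4    12  |    59 ]
r3 → r3 − 9·r1
  [ 1  -2/3  -1/3  |  11/3 ]
  [ 0     1     7  |    12 ]
  [ 0     2    15  |    26 ]
r3 → r3 − 2·r2
  [ 1  -2/3  -1/3  |  11/3 ]
  [ 0     1     7  |    12 ]
  [ 0     0     1  |     2 ]
r2 → r2 − 7·r3
  [ 1  -2/3  -1/3  |  11/3 ]
  [ 0     1     0  |    -2 ]
  [ 0     0     1  |     2 ]
r1 → r1 + 1/3·r3
  [ 1  -2/3  0  |  13/3 ]
  [ 0     1  0  |    -2 ]
  [ 0     0  1  |     2 ]
r1 → r1 + 2/3·r2
  [ 1  0  0  |   3 ]
  [ 0  1  0  |  -2 ]
  [ 0  0  1  |   2 ]
Reading off the last column: p = 3, q = -2, r = 2.

(3, -2, 2)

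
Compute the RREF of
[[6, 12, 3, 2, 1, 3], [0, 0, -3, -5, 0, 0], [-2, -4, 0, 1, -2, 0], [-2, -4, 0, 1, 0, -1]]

ρ1 ← 1/6·ρ1
  [  1   2  1/2  1/3  1/6  1/2 ]
  [  0   0   -3   -5    0    0 ]
  [ -2  -4    0    1   -2    0 ]
  [ -2  -4    0    1    0   -1 ]
ρ3 ← ρ3 + 2·ρ1
  [  1   2  1/2  1/3   1/6  1/2 ]
  [  0   0   -3   -5     0    0 ]
  [  0   0    1  5/3  -5/3    1 ]
  [ -2  -4    0    1     0   -1 ]
ρ4 ← ρ4 + 2·ρ1
  [ 1  2  1/2  1/3   1/6  1/2 ]
  [ 0  0   -3   -5     0    0 ]
  [ 0  0    1  5/3  -5/3    1 ]
  [ 0  0    1  5/3   1/3    0 ]
ρ2 ← -1/3·ρ2
  [ 1  2  1/2  1/3   1/6  1/2 ]
  [ 0  0    1  5/3     0    0 ]
  [ 0  0    1  5/3  -5/3    1 ]
  [ 0  0    1  5/3   1/3    0 ]
ρ3 ← ρ3 − ρ2
  [ 1  2  1/2  1/3   1/6  1/2 ]
  [ 0  0    1  5/3     0    0 ]
  [ 0  0    0    0  -5/3    1 ]
  [ 0  0    1  5/3   1/3    0 ]
ρ4 ← ρ4 − ρ2
  [ 1  2  1/2  1/3   1/6  1/2 ]
  [ 0  0    1  5/3     0    0 ]
  [ 0  0    0    0  -5/3    1 ]
  [ 0  0    0    0   1/3    0 ]
ρ3 ← -3/5·ρ3
  [ 1  2  1/2  1/3  1/6   1/2 ]
  [ 0  0    1  5/3    0     0 ]
  [ 0  0    0    0    1  -3/5 ]
  [ 0  0    0    0  1/3     0 ]
ρ4 ← ρ4 − 1/3·ρ3
  [ 1  2  1/2  1/3  1/6   1/2 ]
  [ 0  0    1  5/3    0     0 ]
  [ 0  0    0    0    1  -3/5 ]
  [ 0  0    0    0    0   1/5 ]
ρ4 ← 5·ρ4
  [ 1  2  1/2  1/3  1/6   1/2 ]
  [ 0  0    1  5/3    0     0 ]
  [ 0  0    0    0    1  -3/5 ]
  [ 0  0    0    0    0     1 ]
ρ3 ← ρ3 + 3/5·ρ4
  [ 1  2  1/2  1/3  1/6  1/2 ]
  [ 0  0    1  5/3    0    0 ]
  [ 0  0    0    0    1    0 ]
  [ 0  0    0    0    0    1 ]
ρ1 ← ρ1 − 1/2·ρ4
  [ 1  2  1/2  1/3  1/6  0 ]
  [ 0  0    1  5/3    0  0 ]
  [ 0  0    0    0    1  0 ]
  [ 0  0    0    0    0  1 ]
ρ1 ← ρ1 − 1/6·ρ3
  [ 1  2  1/2  1/3  0  0 ]
  [ 0  0    1  5/3  0  0 ]
  [ 0  0    0    0  1  0 ]
  [ 0  0    0    0  0  1 ]
ρ1 ← ρ1 − 1/2·ρ2
  [ 1  2  0  -1/2  0  0 ]
  [ 0  0  1   5/3  0  0 ]
  [ 0  0  0     0  1  0 ]
  [ 0  0  0     0  0  1 ]

[[1, 2, 0, -1/2, 0, 0], [0, 0, 1, 5/3, 0, 0], [0, 0, 0, 0, 1, 0], [0, 0, 0, 0, 0, 1]]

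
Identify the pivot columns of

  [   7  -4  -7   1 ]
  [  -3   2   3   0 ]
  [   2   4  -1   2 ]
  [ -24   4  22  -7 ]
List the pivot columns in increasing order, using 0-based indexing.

0, 1, 2, 3

r1 := 1/7·r1
  [   1  -4/7  -1  1/7 ]
  [  -3     2   3    0 ]
  [   2     4  -1    2 ]
  [ -24     4  22   -7 ]
r2 := r2 + 3·r1
  [   1  -4/7  -1  1/7 ]
  [   0   2/7   0  3/7 ]
  [   2     4  -1    2 ]
  [ -24     4  22   -7 ]
r3 := r3 − 2·r1
  [   1  -4/7  -1   1/7 ]
  [   0   2/7   0   3/7 ]
  [   0  36/7   1  12/7 ]
  [ -24     4  22    -7 ]
r4 := r4 + 24·r1
  [ 1   -4/7  -1    1/7 ]
  [ 0    2/7   0    3/7 ]
  [ 0   36/7   1   12/7 ]
  [ 0  -68/7  -2  -25/7 ]
r2 := 7/2·r2
  [ 1   -4/7  -1    1/7 ]
  [ 0      1   0    3/2 ]
  [ 0   36/7   1   12/7 ]
  [ 0  -68/7  -2  -25/7 ]
r3 := r3 − 36/7·r2
  [ 1   -4/7  -1    1/7 ]
  [ 0      1   0    3/2 ]
  [ 0      0   1     -6 ]
  [ 0  -68/7  -2  -25/7 ]
r4 := r4 + 68/7·r2
  [ 1  -4/7  -1  1/7 ]
  [ 0     1   0  3/2 ]
  [ 0     0   1   -6 ]
  [ 0     0  -2   11 ]
r4 := r4 + 2·r3
  [ 1  -4/7  -1  1/7 ]
  [ 0     1   0  3/2 ]
  [ 0     0   1   -6 ]
  [ 0     0   0   -1 ]
r4 := -1·r4
  [ 1  -4/7  -1  1/7 ]
  [ 0     1   0  3/2 ]
  [ 0     0   1   -6 ]
  [ 0     0   0    1 ]
r3 := r3 + 6·r4
  [ 1  -4/7  -1  1/7 ]
  [ 0     1   0  3/2 ]
  [ 0     0   1    0 ]
  [ 0     0   0    1 ]
r2 := r2 − 3/2·r4
  [ 1  -4/7  -1  1/7 ]
  [ 0     1   0    0 ]
  [ 0     0   1    0 ]
  [ 0     0   0    1 ]
r1 := r1 − 1/7·r4
  [ 1  -4/7  -1  0 ]
  [ 0     1   0  0 ]
  [ 0     0   1  0 ]
  [ 0     0   0  1 ]
r1 := r1 + r3
  [ 1  -4/7  0  0 ]
  [ 0     1  0  0 ]
  [ 0     0  1  0 ]
  [ 0     0  0  1 ]
r1 := r1 + 4/7·r2
  [ 1  0  0  0 ]
  [ 0  1  0  0 ]
  [ 0  0  1  0 ]
  [ 0  0  0  1 ]
Pivot columns are the columns containing a leading 1.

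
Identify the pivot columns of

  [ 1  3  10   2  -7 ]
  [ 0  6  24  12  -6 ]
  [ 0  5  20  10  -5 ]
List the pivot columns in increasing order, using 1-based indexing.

1, 2

ρ2 := 1/6·ρ2
ρ3 := ρ3 − 5·ρ2
ρ1 := ρ1 − 3·ρ2
Pivot columns are the columns containing a leading 1.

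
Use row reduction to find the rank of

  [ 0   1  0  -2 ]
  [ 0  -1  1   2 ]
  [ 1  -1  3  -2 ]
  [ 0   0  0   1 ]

R1 ↔ R3
R2 → -1·R2
R3 → R3 − R2
R2 → R2 + 2·R4
R1 → R1 + 2·R4
R2 → R2 + R3
R1 → R1 − 3·R3
R1 → R1 + R2
The reduced form has 4 nonzero rows.

rank = 4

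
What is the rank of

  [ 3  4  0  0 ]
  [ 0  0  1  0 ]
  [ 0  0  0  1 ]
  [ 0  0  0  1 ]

ρ1 ← 1/3·ρ1
  [ 1  4/3  0  0 ]
  [ 0    0  1  0 ]
  [ 0    0  0  1 ]
  [ 0    0  0  1 ]
ρ4 ← ρ4 − ρ3
  [ 1  4/3  0  0 ]
  [ 0    0  1  0 ]
  [ 0    0  0  1 ]
  [ 0    0  0  0 ]
The reduced form has 3 nonzero rows.

rank = 3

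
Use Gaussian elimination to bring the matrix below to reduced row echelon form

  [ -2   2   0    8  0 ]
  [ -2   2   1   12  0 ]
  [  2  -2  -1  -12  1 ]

Multiply R1 by -1/2.
  [  1  -1   0   -4  0 ]
  [ -2   2   1   12  0 ]
  [  2  -2  -1  -12  1 ]
Add 2 times R1 to R2.
  [ 1  -1   0   -4  0 ]
  [ 0   0   1    4  0 ]
  [ 2  -2  -1  -12  1 ]
Subtract 2 times R1 from R3.
  [ 1  -1   0  -4  0 ]
  [ 0   0   1   4  0 ]
  [ 0   0  -1  -4  1 ]
Add R2 to R3.
  [ 1  -1  0  -4  0 ]
  [ 0   0  1   4  0 ]
  [ 0   0  0   0  1 ]

[[1, -1, 0, -4, 0], [0, 0, 1, 4, 0], [0, 0, 0, 0, 1]]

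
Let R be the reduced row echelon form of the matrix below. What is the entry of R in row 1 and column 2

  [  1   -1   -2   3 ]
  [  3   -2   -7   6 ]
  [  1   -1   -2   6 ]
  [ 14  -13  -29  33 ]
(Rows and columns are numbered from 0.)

-1

R2 → R2 − 3·R1
  [  1   -1   -2   3 ]
  [  0    1   -1  -3 ]
  [  1   -1   -2   6 ]
  [ 14  -13  -29  33 ]
R3 → R3 − R1
  [  1   -1   -2   3 ]
  [  0    1   -1  -3 ]
  [  0    0    0   3 ]
  [ 14  -13  -29  33 ]
R4 → R4 − 14·R1
  [ 1  -1  -2   3 ]
  [ 0   1  -1  -3 ]
  [ 0   0   0   3 ]
  [ 0   1  -1  -9 ]
R4 → R4 − R2
  [ 1  -1  -2   3 ]
  [ 0   1  -1  -3 ]
  [ 0   0   0   3 ]
  [ 0   0   0  -6 ]
R3 → 1/3·R3
  [ 1  -1  -2   3 ]
  [ 0   1  -1  -3 ]
  [ 0   0   0   1 ]
  [ 0   0   0  -6 ]
R4 → R4 + 6·R3
  [ 1  -1  -2   3 ]
  [ 0   1  -1  -3 ]
  [ 0   0   0   1 ]
  [ 0   0   0   0 ]
R2 → R2 + 3·R3
  [ 1  -1  -2  3 ]
  [ 0   1  -1  0 ]
  [ 0   0   0  1 ]
  [ 0   0   0  0 ]
R1 → R1 − 3·R3
  [ 1  -1  -2  0 ]
  [ 0   1  -1  0 ]
  [ 0   0   0  1 ]
  [ 0   0   0  0 ]
R1 → R1 + R2
  [ 1  0  -3  0 ]
  [ 0  1  -1  0 ]
  [ 0  0   0  1 ]
  [ 0  0   0  0 ]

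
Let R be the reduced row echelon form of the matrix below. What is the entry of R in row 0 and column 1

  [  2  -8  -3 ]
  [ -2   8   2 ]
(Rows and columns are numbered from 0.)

R1 → 1/2·R1
  [  1  -4  -3/2 ]
  [ -2   8     2 ]
R2 → R2 + 2·R1
  [ 1  -4  -3/2 ]
  [ 0   0    -1 ]
R2 → -1·R2
  [ 1  -4  -3/2 ]
  [ 0   0     1 ]
R1 → R1 + 3/2·R2
  [ 1  -4  0 ]
  [ 0   0  1 ]

-4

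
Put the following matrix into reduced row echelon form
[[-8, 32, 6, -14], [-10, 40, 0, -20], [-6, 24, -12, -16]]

[[1, -4, 0, 2], [0, 0, 1, 1/3], [0, 0, 0, 0]]

R1 → -1/8·R1
  [   1  -4  -3/4  7/4 ]
  [ -10  40     0  -20 ]
  [  -6  24   -12  -16 ]
R2 → R2 + 10·R1
  [  1  -4   -3/4   7/4 ]
  [  0   0  -15/2  -5/2 ]
  [ -6  24    -12   -16 ]
R3 → R3 + 6·R1
  [ 1  -4   -3/4    7/4 ]
  [ 0   0  -15/2   -5/2 ]
  [ 0   0  -33/2  -11/2 ]
R2 → -2/15·R2
  [ 1  -4   -3/4    7/4 ]
  [ 0   0      1    1/3 ]
  [ 0   0  -33/2  -11/2 ]
R3 → R3 + 33/2·R2
  [ 1  -4  -3/4  7/4 ]
  [ 0   0     1  1/3 ]
  [ 0   0     0    0 ]
R1 → R1 + 3/4·R2
  [ 1  -4  0    2 ]
  [ 0   0  1  1/3 ]
  [ 0   0  0    0 ]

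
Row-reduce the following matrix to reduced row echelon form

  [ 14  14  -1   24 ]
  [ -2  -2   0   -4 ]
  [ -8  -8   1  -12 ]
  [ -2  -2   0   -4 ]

[[1, 1, 0, 2], [0, 0, 1, 4], [0, 0, 0, 0], [0, 0, 0, 0]]

R1 := 1/14·R1
  [  1   1  -1/14  12/7 ]
  [ -2  -2      0    -4 ]
  [ -8  -8      1   -12 ]
  [ -2  -2      0    -4 ]
R2 := R2 + 2·R1
  [  1   1  -1/14  12/7 ]
  [  0   0   -1/7  -4/7 ]
  [ -8  -8      1   -12 ]
  [ -2  -2      0    -4 ]
R3 := R3 + 8·R1
  [  1   1  -1/14  12/7 ]
  [  0   0   -1/7  -4/7 ]
  [  0   0    3/7  12/7 ]
  [ -2  -2      0    -4 ]
R4 := R4 + 2·R1
  [ 1  1  -1/14  12/7 ]
  [ 0  0   -1/7  -4/7 ]
  [ 0  0    3/7  12/7 ]
  [ 0  0   -1/7  -4/7 ]
R2 := -7·R2
  [ 1  1  -1/14  12/7 ]
  [ 0  0      1     4 ]
  [ 0  0    3/7  12/7 ]
  [ 0  0   -1/7  -4/7 ]
R3 := R3 − 3/7·R2
  [ 1  1  -1/14  12/7 ]
  [ 0  0      1     4 ]
  [ 0  0      0     0 ]
  [ 0  0   -1/7  -4/7 ]
R4 := R4 + 1/7·R2
  [ 1  1  -1/14  12/7 ]
  [ 0  0      1     4 ]
  [ 0  0      0     0 ]
  [ 0  0      0     0 ]
R1 := R1 + 1/14·R2
  [ 1  1  0  2 ]
  [ 0  0  1  4 ]
  [ 0  0  0  0 ]
  [ 0  0  0  0 ]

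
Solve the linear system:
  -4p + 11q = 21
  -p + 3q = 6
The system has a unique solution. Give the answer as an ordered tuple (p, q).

Form the augmented matrix and row-reduce:
  [ -4  11  |  21 ]
  [ -1   3  |   6 ]
ρ1 → -1/4·ρ1
ρ2 → ρ2 + ρ1
ρ2 → 4·ρ2
ρ1 → ρ1 + 11/4·ρ2
Reading off the last column: p = 3, q = 3.

(3, 3)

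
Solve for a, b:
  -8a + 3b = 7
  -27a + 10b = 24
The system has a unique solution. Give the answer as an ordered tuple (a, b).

Form the augmented matrix and row-reduce:
  [  -8   3  |   7 ]
  [ -27  10  |  24 ]
Multiply R1 by -1/8.
  [   1  -3/8  |  -7/8 ]
  [ -27    10  |    24 ]
Add 27 times R1 to R2.
  [ 1  -3/8  |  -7/8 ]
  [ 0  -1/8  |   3/8 ]
Multiply R2 by -8.
  [ 1  -3/8  |  -7/8 ]
  [ 0     1  |    -3 ]
Add 3/8 times R2 to R1.
  [ 1  0  |  -2 ]
  [ 0  1  |  -3 ]
Reading off the last column: a = -2, b = -3.

(-2, -3)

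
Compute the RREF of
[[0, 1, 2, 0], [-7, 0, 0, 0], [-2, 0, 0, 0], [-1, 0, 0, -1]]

R1 <-> R2
  [ -7  0  0   0 ]
  [  0  1  2   0 ]
  [ -2  0  0   0 ]
  [ -1  0  0  -1 ]
R1 → -1/7·R1
  [  1  0  0   0 ]
  [  0  1  2   0 ]
  [ -2  0  0   0 ]
  [ -1  0  0  -1 ]
R3 → R3 + 2·R1
  [  1  0  0   0 ]
  [  0  1  2   0 ]
  [  0  0  0   0 ]
  [ -1  0  0  -1 ]
R4 → R4 + R1
  [ 1  0  0   0 ]
  [ 0  1  2   0 ]
  [ 0  0  0   0 ]
  [ 0  0  0  -1 ]
R3 <-> R4
  [ 1  0  0   0 ]
  [ 0  1  2   0 ]
  [ 0  0  0  -1 ]
  [ 0  0  0   0 ]
R3 → -1·R3
  [ 1  0  0  0 ]
  [ 0  1  2  0 ]
  [ 0  0  0  1 ]
  [ 0  0  0  0 ]

[[1, 0, 0, 0], [0, 1, 2, 0], [0, 0, 0, 1], [0, 0, 0, 0]]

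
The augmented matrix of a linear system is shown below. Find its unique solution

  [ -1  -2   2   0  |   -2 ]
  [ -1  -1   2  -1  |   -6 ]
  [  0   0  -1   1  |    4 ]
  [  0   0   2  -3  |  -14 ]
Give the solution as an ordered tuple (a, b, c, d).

(2, 2, 2, 6)

R1 ← -1·R1
R2 ← R2 + R1
R3 ← -1·R3
R4 ← R4 − 2·R3
R4 ← -1·R4
R3 ← R3 + R4
R2 ← R2 + R4
R1 ← R1 + 2·R3
R1 ← R1 − 2·R2
Reading off the last column: a = 2, b = 2, c = 2, d = 6.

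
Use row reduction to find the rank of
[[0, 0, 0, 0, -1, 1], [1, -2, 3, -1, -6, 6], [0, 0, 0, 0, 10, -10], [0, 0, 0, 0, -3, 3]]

r1 <=> r2
  [ 1  -2  3  -1  -6    6 ]
  [ 0   0  0   0  -1    1 ]
  [ 0   0  0   0  10  -10 ]
  [ 0   0  0   0  -3    3 ]
r2 -> -1·r2
  [ 1  -2  3  -1  -6    6 ]
  [ 0   0  0   0   1   -1 ]
  [ 0   0  0   0  10  -10 ]
  [ 0   0  0   0  -3    3 ]
r3 -> r3 − 10·r2
  [ 1  -2  3  -1  -6   6 ]
  [ 0   0  0   0   1  -1 ]
  [ 0   0  0   0   0   0 ]
  [ 0   0  0   0  -3   3 ]
r4 -> r4 + 3·r2
  [ 1  -2  3  -1  -6   6 ]
  [ 0   0  0   0   1  -1 ]
  [ 0   0  0   0   0   0 ]
  [ 0   0  0   0   0   0 ]
r1 -> r1 + 6·r2
  [ 1  -2  3  -1  0   0 ]
  [ 0   0  0   0  1  -1 ]
  [ 0   0  0   0  0   0 ]
  [ 0   0  0   0  0   0 ]
The reduced form has 2 nonzero rows.

rank = 2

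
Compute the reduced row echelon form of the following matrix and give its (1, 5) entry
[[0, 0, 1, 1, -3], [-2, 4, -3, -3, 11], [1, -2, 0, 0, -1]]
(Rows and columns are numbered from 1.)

Swap R1 and R2.
Multiply R1 by -1/2.
Subtract R1 from R3.
Add 3/2 times R2 to R3.
Subtract 3/2 times R2 from R1.

-1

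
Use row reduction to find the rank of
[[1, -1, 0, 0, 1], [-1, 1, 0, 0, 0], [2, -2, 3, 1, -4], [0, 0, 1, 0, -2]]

R2 ← R2 + R1
R3 ← R3 − 2·R1
R2 <-> R3
R2 ← 1/3·R2
R4 ← R4 − R2
R3 <-> R4
R3 ← -3·R3
R2 ← R2 + 2·R4
R1 ← R1 − R4
R2 ← R2 − 1/3·R3
The reduced form has 4 nonzero rows.

rank = 4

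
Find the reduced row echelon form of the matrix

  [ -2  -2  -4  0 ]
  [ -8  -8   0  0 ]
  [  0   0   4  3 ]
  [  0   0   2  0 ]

R1 := -1/2·R1
  [  1   1  2  0 ]
  [ -8  -8  0  0 ]
  [  0   0  4  3 ]
  [  0   0  2  0 ]
R2 := R2 + 8·R1
  [ 1  1   2  0 ]
  [ 0  0  16  0 ]
  [ 0  0   4  3 ]
  [ 0  0   2  0 ]
R2 := 1/16·R2
  [ 1  1  2  0 ]
  [ 0  0  1  0 ]
  [ 0  0  4  3 ]
  [ 0  0  2  0 ]
R3 := R3 − 4·R2
  [ 1  1  2  0 ]
  [ 0  0  1  0 ]
  [ 0  0  0  3 ]
  [ 0  0  2  0 ]
R4 := R4 − 2·R2
  [ 1  1  2  0 ]
  [ 0  0  1  0 ]
  [ 0  0  0  3 ]
  [ 0  0  0  0 ]
R3 := 1/3·R3
  [ 1  1  2  0 ]
  [ 0  0  1  0 ]
  [ 0  0  0  1 ]
  [ 0  0  0  0 ]
R1 := R1 − 2·R2
  [ 1  1  0  0 ]
  [ 0  0  1  0 ]
  [ 0  0  0  1 ]
  [ 0  0  0  0 ]

[[1, 1, 0, 0], [0, 0, 1, 0], [0, 0, 0, 1], [0, 0, 0, 0]]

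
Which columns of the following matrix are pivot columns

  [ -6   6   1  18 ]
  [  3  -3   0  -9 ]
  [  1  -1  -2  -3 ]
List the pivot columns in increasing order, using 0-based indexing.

0, 2

R1 → -1/6·R1
  [ 1  -1  -1/6  -3 ]
  [ 3  -3     0  -9 ]
  [ 1  -1    -2  -3 ]
R2 → R2 − 3·R1
  [ 1  -1  -1/6  -3 ]
  [ 0   0   1/2   0 ]
  [ 1  -1    -2  -3 ]
R3 → R3 − R1
  [ 1  -1   -1/6  -3 ]
  [ 0   0    1/2   0 ]
  [ 0   0  -11/6   0 ]
R2 → 2·R2
  [ 1  -1   -1/6  -3 ]
  [ 0   0      1   0 ]
  [ 0   0  -11/6   0 ]
R3 → R3 + 11/6·R2
  [ 1  -1  -1/6  -3 ]
  [ 0   0     1   0 ]
  [ 0   0     0   0 ]
R1 → R1 + 1/6·R2
  [ 1  -1  0  -3 ]
  [ 0   0  1   0 ]
  [ 0   0  0   0 ]
Pivot columns are the columns containing a leading 1.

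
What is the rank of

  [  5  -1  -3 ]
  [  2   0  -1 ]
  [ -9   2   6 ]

rank = 3

r1 -> 1/5·r1
  [  1  -1/5  -3/5 ]
  [  2     0    -1 ]
  [ -9     2     6 ]
r2 -> r2 − 2·r1
  [  1  -1/5  -3/5 ]
  [  0   2/5   1/5 ]
  [ -9     2     6 ]
r3 -> r3 + 9·r1
  [ 1  -1/5  -3/5 ]
  [ 0   2/5   1/5 ]
  [ 0   1/5   3/5 ]
r2 -> 5/2·r2
  [ 1  -1/5  -3/5 ]
  [ 0     1   1/2 ]
  [ 0   1/5   3/5 ]
r3 -> r3 − 1/5·r2
  [ 1  -1/5  -3/5 ]
  [ 0     1   1/2 ]
  [ 0     0   1/2 ]
r3 -> 2·r3
  [ 1  -1/5  -3/5 ]
  [ 0     1   1/2 ]
  [ 0     0     1 ]
r2 -> r2 − 1/2·r3
  [ 1  -1/5  -3/5 ]
  [ 0     1     0 ]
  [ 0     0     1 ]
r1 -> r1 + 3/5·r3
  [ 1  -1/5  0 ]
  [ 0     1  0 ]
  [ 0     0  1 ]
r1 -> r1 + 1/5·r2
  [ 1  0  0 ]
  [ 0  1  0 ]
  [ 0  0  1 ]
The reduced form has 3 nonzero rows.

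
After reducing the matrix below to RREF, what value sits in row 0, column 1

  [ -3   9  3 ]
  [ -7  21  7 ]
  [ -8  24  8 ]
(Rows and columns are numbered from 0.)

ρ1 -> -1/3·ρ1
  [  1  -3  -1 ]
  [ -7  21   7 ]
  [ -8  24   8 ]
ρ2 -> ρ2 + 7·ρ1
  [  1  -3  -1 ]
  [  0   0   0 ]
  [ -8  24   8 ]
ρ3 -> ρ3 + 8·ρ1
  [ 1  -3  -1 ]
  [ 0   0   0 ]
  [ 0   0   0 ]

-3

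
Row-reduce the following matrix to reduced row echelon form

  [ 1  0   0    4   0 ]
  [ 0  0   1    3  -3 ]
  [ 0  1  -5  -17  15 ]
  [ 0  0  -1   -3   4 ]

[[1, 0, 0, 4, 0], [0, 1, 0, -2, 0], [0, 0, 1, 3, 0], [0, 0, 0, 0, 1]]

R2 ↔ R3
  [ 1  0   0    4   0 ]
  [ 0  1  -5  -17  15 ]
  [ 0  0   1    3  -3 ]
  [ 0  0  -1   -3   4 ]
R4 := R4 + R3
  [ 1  0   0    4   0 ]
  [ 0  1  -5  -17  15 ]
  [ 0  0   1    3  -3 ]
  [ 0  0   0    0   1 ]
R3 := R3 + 3·R4
  [ 1  0   0    4   0 ]
  [ 0  1  -5  -17  15 ]
  [ 0  0   1    3   0 ]
  [ 0  0   0    0   1 ]
R2 := R2 − 15·R4
  [ 1  0   0    4  0 ]
  [ 0  1  -5  -17  0 ]
  [ 0  0   1    3  0 ]
  [ 0  0   0    0  1 ]
R2 := R2 + 5·R3
  [ 1  0  0   4  0 ]
  [ 0  1  0  -2  0 ]
  [ 0  0  1   3  0 ]
  [ 0  0  0   0  1 ]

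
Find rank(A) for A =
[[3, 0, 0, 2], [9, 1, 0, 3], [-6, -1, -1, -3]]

rank = 3

Multiply R1 by 1/3.
  [  1   0   0  2/3 ]
  [  9   1   0    3 ]
  [ -6  -1  -1   -3 ]
Subtract 9 times R1 from R2.
  [  1   0   0  2/3 ]
  [  0   1   0   -3 ]
  [ -6  -1  -1   -3 ]
Add 6 times R1 to R3.
  [ 1   0   0  2/3 ]
  [ 0   1   0   -3 ]
  [ 0  -1  -1    1 ]
Add R2 to R3.
  [ 1  0   0  2/3 ]
  [ 0  1   0   -3 ]
  [ 0  0  -1   -2 ]
Multiply R3 by -1.
  [ 1  0  0  2/3 ]
  [ 0  1  0   -3 ]
  [ 0  0  1    2 ]
The reduced form has 3 nonzero rows.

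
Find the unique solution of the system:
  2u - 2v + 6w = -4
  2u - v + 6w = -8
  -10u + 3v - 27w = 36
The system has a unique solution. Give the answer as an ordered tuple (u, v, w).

Form the augmented matrix and row-reduce:
  [   2  -2    6  |  -4 ]
  [   2  -1    6  |  -8 ]
  [ -10   3  -27  |  36 ]
R1 -> 1/2·R1
  [   1  -1    3  |  -2 ]
  [   2  -1    6  |  -8 ]
  [ -10   3  -27  |  36 ]
R2 -> R2 − 2·R1
  [   1  -1    3  |  -2 ]
  [   0   1    0  |  -4 ]
  [ -10   3  -27  |  36 ]
R3 -> R3 + 10·R1
  [ 1  -1  3  |  -2 ]
  [ 0   1  0  |  -4 ]
  [ 0  -7  3  |  16 ]
R3 -> R3 + 7·R2
  [ 1  -1  3  |   -2 ]
  [ 0   1  0  |   -4 ]
  [ 0   0  3  |  -12 ]
R3 -> 1/3·R3
  [ 1  -1  3  |  -2 ]
  [ 0   1  0  |  -4 ]
  [ 0   0  1  |  -4 ]
R1 -> R1 − 3·R3
  [ 1  -1  0  |  10 ]
  [ 0   1  0  |  -4 ]
  [ 0   0  1  |  -4 ]
R1 -> R1 + R2
  [ 1  0  0  |   6 ]
  [ 0  1  0  |  -4 ]
  [ 0  0  1  |  -4 ]
Reading off the last column: u = 6, v = -4, w = -4.

(6, -4, -4)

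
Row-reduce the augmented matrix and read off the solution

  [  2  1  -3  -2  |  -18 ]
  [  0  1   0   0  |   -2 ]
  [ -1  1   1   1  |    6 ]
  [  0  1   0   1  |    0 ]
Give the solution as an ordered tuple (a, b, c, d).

Multiply r1 by 1/2.
  [  1  1/2  -3/2  -1  |  -9 ]
  [  0    1     0   0  |  -2 ]
  [ -1    1     1   1  |   6 ]
  [  0    1     0   1  |   0 ]
Add r1 to r3.
  [ 1  1/2  -3/2  -1  |  -9 ]
  [ 0    1     0   0  |  -2 ]
  [ 0  3/2  -1/2   0  |  -3 ]
  [ 0    1     0   1  |   0 ]
Subtract 3/2 times r2 from r3.
  [ 1  1/2  -3/2  -1  |  -9 ]
  [ 0    1     0   0  |  -2 ]
  [ 0    0  -1/2   0  |   0 ]
  [ 0    1     0   1  |   0 ]
Subtract r2 from r4.
  [ 1  1/2  -3/2  -1  |  -9 ]
  [ 0    1     0   0  |  -2 ]
  [ 0    0  -1/2   0  |   0 ]
  [ 0    0     0   1  |   2 ]
Multiply r3 by -2.
  [ 1  1/2  -3/2  -1  |  -9 ]
  [ 0    1     0   0  |  -2 ]
  [ 0    0     1   0  |   0 ]
  [ 0    0     0   1  |   2 ]
Add r4 to r1.
  [ 1  1/2  -3/2  0  |  -7 ]
  [ 0    1     0  0  |  -2 ]
  [ 0    0     1  0  |   0 ]
  [ 0    0     0  1  |   2 ]
Add 3/2 times r3 to r1.
  [ 1  1/2  0  0  |  -7 ]
  [ 0    1  0  0  |  -2 ]
  [ 0    0  1  0  |   0 ]
  [ 0    0  0  1  |   2 ]
Subtract 1/2 times r2 from r1.
  [ 1  0  0  0  |  -6 ]
  [ 0  1  0  0  |  -2 ]
  [ 0  0  1  0  |   0 ]
  [ 0  0  0  1  |   2 ]
Reading off the last column: a = -6, b = -2, c = 0, d = 2.

(-6, -2, 0, 2)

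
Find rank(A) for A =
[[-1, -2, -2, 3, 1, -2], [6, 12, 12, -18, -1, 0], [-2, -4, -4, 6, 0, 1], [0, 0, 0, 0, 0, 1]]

ρ1 ← -1·ρ1
  [  1   2   2   -3  -1  2 ]
  [  6  12  12  -18  -1  0 ]
  [ -2  -4  -4    6   0  1 ]
  [  0   0   0    0   0  1 ]
ρ2 ← ρ2 − 6·ρ1
  [  1   2   2  -3  -1    2 ]
  [  0   0   0   0   5  -12 ]
  [ -2  -4  -4   6   0    1 ]
  [  0   0   0   0   0    1 ]
ρ3 ← ρ3 + 2·ρ1
  [ 1  2  2  -3  -1    2 ]
  [ 0  0  0   0   5  -12 ]
  [ 0  0  0   0  -2    5 ]
  [ 0  0  0   0   0    1 ]
ρ2 ← 1/5·ρ2
  [ 1  2  2  -3  -1      2 ]
  [ 0  0  0   0   1  -12/5 ]
  [ 0  0  0   0  -2      5 ]
  [ 0  0  0   0   0      1 ]
ρ3 ← ρ3 + 2·ρ2
  [ 1  2  2  -3  -1      2 ]
  [ 0  0  0   0   1  -12/5 ]
  [ 0  0  0   0   0    1/5 ]
  [ 0  0  0   0   0      1 ]
ρ3 ← 5·ρ3
  [ 1  2  2  -3  -1      2 ]
  [ 0  0  0   0   1  -12/5 ]
  [ 0  0  0   0   0      1 ]
  [ 0  0  0   0   0      1 ]
ρ4 ← ρ4 − ρ3
  [ 1  2  2  -3  -1      2 ]
  [ 0  0  0   0   1  -12/5 ]
  [ 0  0  0   0   0      1 ]
  [ 0  0  0   0   0      0 ]
ρ2 ← ρ2 + 12/5·ρ3
  [ 1  2  2  -3  -1  2 ]
  [ 0  0  0   0   1  0 ]
  [ 0  0  0   0   0  1 ]
  [ 0  0  0   0   0  0 ]
ρ1 ← ρ1 − 2·ρ3
  [ 1  2  2  -3  -1  0 ]
  [ 0  0  0   0   1  0 ]
  [ 0  0  0   0   0  1 ]
  [ 0  0  0   0   0  0 ]
ρ1 ← ρ1 + ρ2
  [ 1  2  2  -3  0  0 ]
  [ 0  0  0   0  1  0 ]
  [ 0  0  0   0  0  1 ]
  [ 0  0  0   0  0  0 ]
The reduced form has 3 nonzero rows.

rank = 3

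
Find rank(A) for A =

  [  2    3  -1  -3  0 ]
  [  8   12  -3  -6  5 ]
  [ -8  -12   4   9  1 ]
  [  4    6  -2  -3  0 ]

R1 ← 1/2·R1
  [  1  3/2  -1/2  -3/2  0 ]
  [  8   12    -3    -6  5 ]
  [ -8  -12     4     9  1 ]
  [  4    6    -2    -3  0 ]
R2 ← R2 − 8·R1
  [  1  3/2  -1/2  -3/2  0 ]
  [  0    0     1     6  5 ]
  [ -8  -12     4     9  1 ]
  [  4    6    -2    -3  0 ]
R3 ← R3 + 8·R1
  [ 1  3/2  -1/2  -3/2  0 ]
  [ 0    0     1     6  5 ]
  [ 0    0     0    -3  1 ]
  [ 4    6    -2    -3  0 ]
R4 ← R4 − 4·R1
  [ 1  3/2  -1/2  -3/2  0 ]
  [ 0    0     1     6  5 ]
  [ 0    0     0    -3  1 ]
  [ 0    0     0     3  0 ]
R3 ← -1/3·R3
  [ 1  3/2  -1/2  -3/2     0 ]
  [ 0    0     1     6     5 ]
  [ 0    0     0     1  -1/3 ]
  [ 0    0     0     3     0 ]
R4 ← R4 − 3·R3
  [ 1  3/2  -1/2  -3/2     0 ]
  [ 0    0     1     6     5 ]
  [ 0    0     0     1  -1/3 ]
  [ 0    0     0     0     1 ]
R3 ← R3 + 1/3·R4
  [ 1  3/2  -1/2  -3/2  0 ]
  [ 0    0     1     6  5 ]
  [ 0    0     0     1  0 ]
  [ 0    0     0     0  1 ]
R2 ← R2 − 5·R4
  [ 1  3/2  -1/2  -3/2  0 ]
  [ 0    0     1     6  0 ]
  [ 0    0     0     1  0 ]
  [ 0    0     0     0  1 ]
R2 ← R2 − 6·R3
  [ 1  3/2  -1/2  -3/2  0 ]
  [ 0    0     1     0  0 ]
  [ 0    0     0     1  0 ]
  [ 0    0     0     0  1 ]
R1 ← R1 + 3/2·R3
  [ 1  3/2  -1/2  0  0 ]
  [ 0    0     1  0  0 ]
  [ 0    0     0  1  0 ]
  [ 0    0     0  0  1 ]
R1 ← R1 + 1/2·R2
  [ 1  3/2  0  0  0 ]
  [ 0    0  1  0  0 ]
  [ 0    0  0  1  0 ]
  [ 0    0  0  0  1 ]
The reduced form has 4 nonzero rows.

rank = 4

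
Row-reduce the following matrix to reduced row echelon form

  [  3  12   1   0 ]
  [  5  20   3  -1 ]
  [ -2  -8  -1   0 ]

[[1, 4, 0, 0], [0, 0, 1, 0], [0, 0, 0, 1]]

R1 ← 1/3·R1
  [  1   4  1/3   0 ]
  [  5  20    3  -1 ]
  [ -2  -8   -1   0 ]
R2 ← R2 − 5·R1
  [  1   4  1/3   0 ]
  [  0   0  4/3  -1 ]
  [ -2  -8   -1   0 ]
R3 ← R3 + 2·R1
  [ 1  4   1/3   0 ]
  [ 0  0   4/3  -1 ]
  [ 0  0  -1/3   0 ]
R2 ← 3/4·R2
  [ 1  4   1/3     0 ]
  [ 0  0     1  -3/4 ]
  [ 0  0  -1/3     0 ]
R3 ← R3 + 1/3·R2
  [ 1  4  1/3     0 ]
  [ 0  0    1  -3/4 ]
  [ 0  0    0  -1/4 ]
R3 ← -4·R3
  [ 1  4  1/3     0 ]
  [ 0  0    1  -3/4 ]
  [ 0  0    0     1 ]
R2 ← R2 + 3/4·R3
  [ 1  4  1/3  0 ]
  [ 0  0    1  0 ]
  [ 0  0    0  1 ]
R1 ← R1 − 1/3·R2
  [ 1  4  0  0 ]
  [ 0  0  1  0 ]
  [ 0  0  0  1 ]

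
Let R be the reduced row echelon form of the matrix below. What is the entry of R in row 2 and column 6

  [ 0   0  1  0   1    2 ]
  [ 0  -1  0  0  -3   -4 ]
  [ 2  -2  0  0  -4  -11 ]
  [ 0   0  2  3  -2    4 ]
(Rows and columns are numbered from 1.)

r1 <-> r3
  [ 2  -2  0  0  -4  -11 ]
  [ 0  -1  0  0  -3   -4 ]
  [ 0   0  1  0   1    2 ]
  [ 0   0  2  3  -2    4 ]
r1 ← 1/2·r1
  [ 1  -1  0  0  -2  -11/2 ]
  [ 0  -1  0  0  -3     -4 ]
  [ 0   0  1  0   1      2 ]
  [ 0   0  2  3  -2      4 ]
r2 ← -1·r2
  [ 1  -1  0  0  -2  -11/2 ]
  [ 0   1  0  0   3      4 ]
  [ 0   0  1  0   1      2 ]
  [ 0   0  2  3  -2      4 ]
r4 ← r4 − 2·r3
  [ 1  -1  0  0  -2  -11/2 ]
  [ 0   1  0  0   3      4 ]
  [ 0   0  1  0   1      2 ]
  [ 0   0  0  3  -4      0 ]
r4 ← 1/3·r4
  [ 1  -1  0  0    -2  -11/2 ]
  [ 0   1  0  0     3      4 ]
  [ 0   0  1  0     1      2 ]
  [ 0   0  0  1  -4/3      0 ]
r1 ← r1 + r2
  [ 1  0  0  0     1  -3/2 ]
  [ 0  1  0  0     3     4 ]
  [ 0  0  1  0     1     2 ]
  [ 0  0  0  1  -4/3     0 ]

4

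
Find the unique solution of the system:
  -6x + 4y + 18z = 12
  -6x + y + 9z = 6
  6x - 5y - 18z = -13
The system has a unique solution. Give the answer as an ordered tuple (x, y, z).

Form the augmented matrix and row-reduce:
  [ -6   4   18  |   12 ]
  [ -6   1    9  |    6 ]
  [  6  -5  -18  |  -13 ]
ρ1 ← -1/6·ρ1
  [  1  -2/3   -3  |   -2 ]
  [ -6     1    9  |    6 ]
  [  6    -5  -18  |  -13 ]
ρ2 ← ρ2 + 6·ρ1
  [ 1  -2/3   -3  |   -2 ]
  [ 0    -3   -9  |   -6 ]
  [ 6    -5  -18  |  -13 ]
ρ3 ← ρ3 − 6·ρ1
  [ 1  -2/3  -3  |  -2 ]
  [ 0    -3  -9  |  -6 ]
  [ 0    -1   0  |  -1 ]
ρ2 ← -1/3·ρ2
  [ 1  -2/3  -3  |  -2 ]
  [ 0     1   3  |   2 ]
  [ 0    -1   0  |  -1 ]
ρ3 ← ρ3 + ρ2
  [ 1  -2/3  -3  |  -2 ]
  [ 0     1   3  |   2 ]
  [ 0     0   3  |   1 ]
ρ3 ← 1/3·ρ3
  [ 1  -2/3  -3  |   -2 ]
  [ 0     1   3  |    2 ]
  [ 0     0   1  |  1/3 ]
ρ2 ← ρ2 − 3·ρ3
  [ 1  -2/3  -3  |   -2 ]
  [ 0     1   0  |    1 ]
  [ 0     0   1  |  1/3 ]
ρ1 ← ρ1 + 3·ρ3
  [ 1  -2/3  0  |   -1 ]
  [ 0     1  0  |    1 ]
  [ 0     0  1  |  1/3 ]
ρ1 ← ρ1 + 2/3·ρ2
  [ 1  0  0  |  -1/3 ]
  [ 0  1  0  |     1 ]
  [ 0  0  1  |   1/3 ]
Reading off the last column: x = -1/3, y = 1, z = 1/3.

(-1/3, 1, 1/3)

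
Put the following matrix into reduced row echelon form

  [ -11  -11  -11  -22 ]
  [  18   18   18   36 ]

Multiply R1 by -1/11.
  [  1   1   1   2 ]
  [ 18  18  18  36 ]
Subtract 18 times R1 from R2.
  [ 1  1  1  2 ]
  [ 0  0  0  0 ]

[[1, 1, 1, 2], [0, 0, 0, 0]]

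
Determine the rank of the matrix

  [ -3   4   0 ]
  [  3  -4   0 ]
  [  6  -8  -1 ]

rank = 2

Multiply ρ1 by -1/3.
  [ 1  -4/3   0 ]
  [ 3    -4   0 ]
  [ 6    -8  -1 ]
Subtract 3 times ρ1 from ρ2.
  [ 1  -4/3   0 ]
  [ 0     0   0 ]
  [ 6    -8  -1 ]
Subtract 6 times ρ1 from ρ3.
  [ 1  -4/3   0 ]
  [ 0     0   0 ]
  [ 0     0  -1 ]
Swap ρ2 and ρ3.
  [ 1  -4/3   0 ]
  [ 0     0  -1 ]
  [ 0     0   0 ]
Multiply ρ2 by -1.
  [ 1  -4/3  0 ]
  [ 0     0  1 ]
  [ 0     0  0 ]
The reduced form has 2 nonzero rows.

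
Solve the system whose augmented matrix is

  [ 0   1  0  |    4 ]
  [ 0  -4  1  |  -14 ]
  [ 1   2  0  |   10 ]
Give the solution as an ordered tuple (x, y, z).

(2, 4, 2)

Swap r1 and r3.
  [ 1   2  0  |   10 ]
  [ 0  -4  1  |  -14 ]
  [ 0   1  0  |    4 ]
Multiply r2 by -1/4.
  [ 1  2     0  |   10 ]
  [ 0  1  -1/4  |  7/2 ]
  [ 0  1     0  |    4 ]
Subtract r2 from r3.
  [ 1  2     0  |   10 ]
  [ 0  1  -1/4  |  7/2 ]
  [ 0  0   1/4  |  1/2 ]
Multiply r3 by 4.
  [ 1  2     0  |   10 ]
  [ 0  1  -1/4  |  7/2 ]
  [ 0  0     1  |    2 ]
Add 1/4 times r3 to r2.
  [ 1  2  0  |  10 ]
  [ 0  1  0  |   4 ]
  [ 0  0  1  |   2 ]
Subtract 2 times r2 from r1.
  [ 1  0  0  |  2 ]
  [ 0  1  0  |  4 ]
  [ 0  0  1  |  2 ]
Reading off the last column: x = 2, y = 4, z = 2.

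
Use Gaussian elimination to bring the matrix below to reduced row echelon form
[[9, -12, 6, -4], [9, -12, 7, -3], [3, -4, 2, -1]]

[[1, -4/3, 0, 0], [0, 0, 1, 0], [0, 0, 0, 1]]

Multiply R1 by 1/9.
  [ 1  -4/3  2/3  -4/9 ]
  [ 9   -12    7    -3 ]
  [ 3    -4    2    -1 ]
Subtract 9 times R1 from R2.
  [ 1  -4/3  2/3  -4/9 ]
  [ 0     0    1     1 ]
  [ 3    -4    2    -1 ]
Subtract 3 times R1 from R3.
  [ 1  -4/3  2/3  -4/9 ]
  [ 0     0    1     1 ]
  [ 0     0    0   1/3 ]
Multiply R3 by 3.
  [ 1  -4/3  2/3  -4/9 ]
  [ 0     0    1     1 ]
  [ 0     0    0     1 ]
Subtract R3 from R2.
  [ 1  -4/3  2/3  -4/9 ]
  [ 0     0    1     0 ]
  [ 0     0    0     1 ]
Add 4/9 times R3 to R1.
  [ 1  -4/3  2/3  0 ]
  [ 0     0    1  0 ]
  [ 0     0    0  1 ]
Subtract 2/3 times R2 from R1.
  [ 1  -4/3  0  0 ]
  [ 0     0  1  0 ]
  [ 0     0  0  1 ]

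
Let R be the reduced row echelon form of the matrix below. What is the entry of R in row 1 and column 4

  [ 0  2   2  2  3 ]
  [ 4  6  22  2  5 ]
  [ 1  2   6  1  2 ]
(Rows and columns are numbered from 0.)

R1 <=> R2
  [ 4  6  22  2  5 ]
  [ 0  2   2  2  3 ]
  [ 1  2   6  1  2 ]
R1 := 1/4·R1
  [ 1  3/2  11/2  1/2  5/4 ]
  [ 0    2     2    2    3 ]
  [ 1    2     6    1    2 ]
R3 := R3 − R1
  [ 1  3/2  11/2  1/2  5/4 ]
  [ 0    2     2    2    3 ]
  [ 0  1/2   1/2  1/2  3/4 ]
R2 := 1/2·R2
  [ 1  3/2  11/2  1/2  5/4 ]
  [ 0    1     1    1  3/2 ]
  [ 0  1/2   1/2  1/2  3/4 ]
R3 := R3 − 1/2·R2
  [ 1  3/2  11/2  1/2  5/4 ]
  [ 0    1     1    1  3/2 ]
  [ 0    0     0    0    0 ]
R1 := R1 − 3/2·R2
  [ 1  0  4  -1   -1 ]
  [ 0  1  1   1  3/2 ]
  [ 0  0  0   0    0 ]

3/2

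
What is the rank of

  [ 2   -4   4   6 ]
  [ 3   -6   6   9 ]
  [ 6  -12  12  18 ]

rank = 1

R1 → 1/2·R1
  [ 1   -2   2   3 ]
  [ 3   -6   6   9 ]
  [ 6  -12  12  18 ]
R2 → R2 − 3·R1
  [ 1   -2   2   3 ]
  [ 0    0   0   0 ]
  [ 6  -12  12  18 ]
R3 → R3 − 6·R1
  [ 1  -2  2  3 ]
  [ 0   0  0  0 ]
  [ 0   0  0  0 ]
The reduced form has 1 nonzero row.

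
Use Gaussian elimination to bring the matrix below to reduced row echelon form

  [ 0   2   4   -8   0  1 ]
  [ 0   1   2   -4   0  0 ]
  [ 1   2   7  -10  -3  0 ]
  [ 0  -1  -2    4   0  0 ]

[[1, 0, 3, -2, -3, 0], [0, 1, 2, -4, 0, 0], [0, 0, 0, 0, 0, 1], [0, 0, 0, 0, 0, 0]]

ρ1 <=> ρ3
  [ 1   2   7  -10  -3  0 ]
  [ 0   1   2   -4   0  0 ]
  [ 0   2   4   -8   0  1 ]
  [ 0  -1  -2    4   0  0 ]
ρ3 := ρ3 − 2·ρ2
  [ 1   2   7  -10  -3  0 ]
  [ 0   1   2   -4   0  0 ]
  [ 0   0   0    0   0  1 ]
  [ 0  -1  -2    4   0  0 ]
ρ4 := ρ4 + ρ2
  [ 1  2  7  -10  -3  0 ]
  [ 0  1  2   -4   0  0 ]
  [ 0  0  0    0   0  1 ]
  [ 0  0  0    0   0  0 ]
ρ1 := ρ1 − 2·ρ2
  [ 1  0  3  -2  -3  0 ]
  [ 0  1  2  -4   0  0 ]
  [ 0  0  0   0   0  1 ]
  [ 0  0  0   0   0  0 ]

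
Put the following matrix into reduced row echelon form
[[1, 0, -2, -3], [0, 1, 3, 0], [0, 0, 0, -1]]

ρ3 := -1·ρ3
  [ 1  0  -2  -3 ]
  [ 0  1   3   0 ]
  [ 0  0   0   1 ]
ρ1 := ρ1 + 3·ρ3
  [ 1  0  -2  0 ]
  [ 0  1   3  0 ]
  [ 0  0   0  1 ]

[[1, 0, -2, 0], [0, 1, 3, 0], [0, 0, 0, 1]]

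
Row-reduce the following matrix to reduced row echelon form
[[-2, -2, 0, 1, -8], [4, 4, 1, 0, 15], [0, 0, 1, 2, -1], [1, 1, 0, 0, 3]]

r1 := -1/2·r1
  [ 1  1  0  -1/2   4 ]
  [ 4  4  1     0  15 ]
  [ 0  0  1     2  -1 ]
  [ 1  1  0     0   3 ]
r2 := r2 − 4·r1
  [ 1  1  0  -1/2   4 ]
  [ 0  0  1     2  -1 ]
  [ 0  0  1     2  -1 ]
  [ 1  1  0     0   3 ]
r4 := r4 − r1
  [ 1  1  0  -1/2   4 ]
  [ 0  0  1     2  -1 ]
  [ 0  0  1     2  -1 ]
  [ 0  0  0   1/2  -1 ]
r3 := r3 − r2
  [ 1  1  0  -1/2   4 ]
  [ 0  0  1     2  -1 ]
  [ 0  0  0     0   0 ]
  [ 0  0  0   1/2  -1 ]
r3 ↔ r4
  [ 1  1  0  -1/2   4 ]
  [ 0  0  1     2  -1 ]
  [ 0  0  0   1/2  -1 ]
  [ 0  0  0     0   0 ]
r3 := 2·r3
  [ 1  1  0  -1/2   4 ]
  [ 0  0  1     2  -1 ]
  [ 0  0  0     1  -2 ]
  [ 0  0  0     0   0 ]
r2 := r2 − 2·r3
  [ 1  1  0  -1/2   4 ]
  [ 0  0  1     0   3 ]
  [ 0  0  0     1  -2 ]
  [ 0  0  0     0   0 ]
r1 := r1 + 1/2·r3
  [ 1  1  0  0   3 ]
  [ 0  0  1  0   3 ]
  [ 0  0  0  1  -2 ]
  [ 0  0  0  0   0 ]

[[1, 1, 0, 0, 3], [0, 0, 1, 0, 3], [0, 0, 0, 1, -2], [0, 0, 0, 0, 0]]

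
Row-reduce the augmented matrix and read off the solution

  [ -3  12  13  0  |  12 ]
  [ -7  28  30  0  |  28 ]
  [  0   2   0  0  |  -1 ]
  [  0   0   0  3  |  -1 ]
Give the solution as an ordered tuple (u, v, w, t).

(-6, -1/2, 0, -1/3)

R1 := -1/3·R1
  [  1  -4  -13/3  0  |  -4 ]
  [ -7  28     30  0  |  28 ]
  [  0   2      0  0  |  -1 ]
  [  0   0      0  3  |  -1 ]
R2 := R2 + 7·R1
  [ 1  -4  -13/3  0  |  -4 ]
  [ 0   0   -1/3  0  |   0 ]
  [ 0   2      0  0  |  -1 ]
  [ 0   0      0  3  |  -1 ]
R2 <-> R3
  [ 1  -4  -13/3  0  |  -4 ]
  [ 0   2      0  0  |  -1 ]
  [ 0   0   -1/3  0  |   0 ]
  [ 0   0      0  3  |  -1 ]
R2 := 1/2·R2
  [ 1  -4  -13/3  0  |    -4 ]
  [ 0   1      0  0  |  -1/2 ]
  [ 0   0   -1/3  0  |     0 ]
  [ 0   0      0  3  |    -1 ]
R3 := -3·R3
  [ 1  -4  -13/3  0  |    -4 ]
  [ 0   1      0  0  |  -1/2 ]
  [ 0   0      1  0  |     0 ]
  [ 0   0      0  3  |    -1 ]
R4 := 1/3·R4
  [ 1  -4  -13/3  0  |    -4 ]
  [ 0   1      0  0  |  -1/2 ]
  [ 0   0      1  0  |     0 ]
  [ 0   0      0  1  |  -1/3 ]
R1 := R1 + 13/3·R3
  [ 1  -4  0  0  |    -4 ]
  [ 0   1  0  0  |  -1/2 ]
  [ 0   0  1  0  |     0 ]
  [ 0   0  0  1  |  -1/3 ]
R1 := R1 + 4·R2
  [ 1  0  0  0  |    -6 ]
  [ 0  1  0  0  |  -1/2 ]
  [ 0  0  1  0  |     0 ]
  [ 0  0  0  1  |  -1/3 ]
Reading off the last column: u = -6, v = -1/2, w = 0, t = -1/3.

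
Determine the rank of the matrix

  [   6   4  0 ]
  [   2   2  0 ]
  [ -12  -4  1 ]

rank = 3

Multiply r1 by 1/6.
  [   1  2/3  0 ]
  [   2    2  0 ]
  [ -12   -4  1 ]
Subtract 2 times r1 from r2.
  [   1  2/3  0 ]
  [   0  2/3  0 ]
  [ -12   -4  1 ]
Add 12 times r1 to r3.
  [ 1  2/3  0 ]
  [ 0  2/3  0 ]
  [ 0    4  1 ]
Multiply r2 by 3/2.
  [ 1  2/3  0 ]
  [ 0    1  0 ]
  [ 0    4  1 ]
Subtract 4 times r2 from r3.
  [ 1  2/3  0 ]
  [ 0    1  0 ]
  [ 0    0  1 ]
Subtract 2/3 times r2 from r1.
  [ 1  0  0 ]
  [ 0  1  0 ]
  [ 0  0  1 ]
The reduced form has 3 nonzero rows.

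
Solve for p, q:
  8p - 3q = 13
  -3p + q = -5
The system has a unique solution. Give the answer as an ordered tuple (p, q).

Form the augmented matrix and row-reduce:
  [  8  -3  |  13 ]
  [ -3   1  |  -5 ]
ρ1 := 1/8·ρ1
  [  1  -3/8  |  13/8 ]
  [ -3     1  |    -5 ]
ρ2 := ρ2 + 3·ρ1
  [ 1  -3/8  |  13/8 ]
  [ 0  -1/8  |  -1/8 ]
ρ2 := -8·ρ2
  [ 1  -3/8  |  13/8 ]
  [ 0     1  |     1 ]
ρ1 := ρ1 + 3/8·ρ2
  [ 1  0  |  2 ]
  [ 0  1  |  1 ]
Reading off the last column: p = 2, q = 1.

(2, 1)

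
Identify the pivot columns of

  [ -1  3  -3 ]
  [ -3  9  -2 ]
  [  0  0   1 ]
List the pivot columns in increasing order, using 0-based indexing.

ρ1 := -1·ρ1
  [  1  -3   3 ]
  [ -3   9  -2 ]
  [  0   0   1 ]
ρ2 := ρ2 + 3·ρ1
  [ 1  -3  3 ]
  [ 0   0  7 ]
  [ 0   0  1 ]
ρ2 := 1/7·ρ2
  [ 1  -3  3 ]
  [ 0   0  1 ]
  [ 0   0  1 ]
ρ3 := ρ3 − ρ2
  [ 1  -3  3 ]
  [ 0   0  1 ]
  [ 0   0  0 ]
ρ1 := ρ1 − 3·ρ2
  [ 1  -3  0 ]
  [ 0   0  1 ]
  [ 0   0  0 ]
Pivot columns are the columns containing a leading 1.

0, 2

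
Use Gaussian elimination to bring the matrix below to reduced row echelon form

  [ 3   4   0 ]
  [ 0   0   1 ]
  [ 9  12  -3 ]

r1 ← 1/3·r1
r3 ← r3 − 9·r1
r3 ← r3 + 3·r2

[[1, 4/3, 0], [0, 0, 1], [0, 0, 0]]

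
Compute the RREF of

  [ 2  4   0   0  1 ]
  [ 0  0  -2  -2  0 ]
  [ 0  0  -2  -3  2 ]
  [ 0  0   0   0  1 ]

Multiply R1 by 1/2.
  [ 1  2   0   0  1/2 ]
  [ 0  0  -2  -2    0 ]
  [ 0  0  -2  -3    2 ]
  [ 0  0   0   0    1 ]
Multiply R2 by -1/2.
  [ 1  2   0   0  1/2 ]
  [ 0  0   1   1    0 ]
  [ 0  0  -2  -3    2 ]
  [ 0  0   0   0    1 ]
Add 2 times R2 to R3.
  [ 1  2  0   0  1/2 ]
  [ 0  0  1   1    0 ]
  [ 0  0  0  -1    2 ]
  [ 0  0  0   0    1 ]
Multiply R3 by -1.
  [ 1  2  0  0  1/2 ]
  [ 0  0  1  1    0 ]
  [ 0  0  0  1   -2 ]
  [ 0  0  0  0    1 ]
Add 2 times R4 to R3.
  [ 1  2  0  0  1/2 ]
  [ 0  0  1  1    0 ]
  [ 0  0  0  1    0 ]
  [ 0  0  0  0    1 ]
Subtract 1/2 times R4 from R1.
  [ 1  2  0  0  0 ]
  [ 0  0  1  1  0 ]
  [ 0  0  0  1  0 ]
  [ 0  0  0  0  1 ]
Subtract R3 from R2.
  [ 1  2  0  0  0 ]
  [ 0  0  1  0  0 ]
  [ 0  0  0  1  0 ]
  [ 0  0  0  0  1 ]

[[1, 2, 0, 0, 0], [0, 0, 1, 0, 0], [0, 0, 0, 1, 0], [0, 0, 0, 0, 1]]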